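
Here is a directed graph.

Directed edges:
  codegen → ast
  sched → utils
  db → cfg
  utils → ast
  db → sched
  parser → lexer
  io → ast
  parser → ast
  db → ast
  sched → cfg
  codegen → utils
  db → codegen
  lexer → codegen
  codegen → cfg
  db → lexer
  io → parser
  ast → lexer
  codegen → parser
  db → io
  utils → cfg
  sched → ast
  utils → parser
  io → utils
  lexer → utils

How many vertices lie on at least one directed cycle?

5

A vertex is on a directed cycle iff it belongs to a strongly connected component of size ≥ 2 (or has a self-loop).
The vertices on cycles are {ast, lexer, utils, parser, codegen} — 5 in total.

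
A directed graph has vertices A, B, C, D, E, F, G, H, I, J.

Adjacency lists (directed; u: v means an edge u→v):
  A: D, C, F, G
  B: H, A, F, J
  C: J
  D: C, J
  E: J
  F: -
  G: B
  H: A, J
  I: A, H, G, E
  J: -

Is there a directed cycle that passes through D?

D lies on a cycle iff there is a path from D back to itself.
Exploring from D, it never reaches itself; equivalently, its strongly connected component is a singleton.

No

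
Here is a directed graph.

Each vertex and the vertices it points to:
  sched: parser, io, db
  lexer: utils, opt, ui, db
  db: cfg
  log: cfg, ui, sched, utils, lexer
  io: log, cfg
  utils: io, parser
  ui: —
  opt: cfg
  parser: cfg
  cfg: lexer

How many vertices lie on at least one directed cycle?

9

A vertex is on a directed cycle iff it belongs to a strongly connected component of size ≥ 2 (or has a self-loop).
The vertices on cycles are {db, io, cfg, log, opt, lexer, sched, utils, parser} — 9 in total.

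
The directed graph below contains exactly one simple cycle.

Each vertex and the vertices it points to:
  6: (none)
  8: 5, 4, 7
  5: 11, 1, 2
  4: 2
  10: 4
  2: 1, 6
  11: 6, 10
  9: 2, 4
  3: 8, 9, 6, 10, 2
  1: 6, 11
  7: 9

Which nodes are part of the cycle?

1, 2, 4, 10, 11

DFS with gray/black marking from 10:
10 gray
  4 gray
    2 gray
      1 gray
        6 gray
        6 black
        11 gray
          11→6: 6 black — skip
          11→10: 10 is gray → back edge
Back edge closes the cycle 10 → 4 → 2 → 1 → 11 → 10; its vertices are {1, 2, 4, 10, 11}.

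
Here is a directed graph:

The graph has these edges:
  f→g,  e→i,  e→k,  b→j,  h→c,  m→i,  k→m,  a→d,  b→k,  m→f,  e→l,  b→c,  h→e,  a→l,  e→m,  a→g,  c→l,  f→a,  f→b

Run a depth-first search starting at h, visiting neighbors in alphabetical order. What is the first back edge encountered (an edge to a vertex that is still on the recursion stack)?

DFS from h (visiting neighbors in alphabetical order); mark gray on enter, black on exit:
h gray
  c gray
    l gray
    l black
  c black
  e gray
    i gray
    i black
    k gray
      m gray
        f gray
          a gray
            d gray
            d black
            g gray
            g black
            a→l: l black — skip
          a black
          b gray
            b→c: c black — skip
            j gray
            j black
            b→k: k is gray → back edge
First back edge: b → k.

b→k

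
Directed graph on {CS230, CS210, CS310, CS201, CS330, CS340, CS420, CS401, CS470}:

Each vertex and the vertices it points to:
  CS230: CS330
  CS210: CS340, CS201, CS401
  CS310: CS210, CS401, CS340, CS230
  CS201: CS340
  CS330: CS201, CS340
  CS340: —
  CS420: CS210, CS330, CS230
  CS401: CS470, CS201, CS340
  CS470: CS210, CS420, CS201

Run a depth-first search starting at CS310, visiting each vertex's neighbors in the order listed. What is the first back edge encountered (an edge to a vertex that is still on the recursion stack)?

CS470→CS210

DFS from CS310 (visiting each vertex's neighbors in the order listed); mark gray on enter, black on exit:
CS310 gray
  CS210 gray
    CS340 gray
    CS340 black
    CS201 gray
      CS201→CS340: CS340 black — skip
    CS201 black
    CS401 gray
      CS470 gray
        CS470→CS210: CS210 is gray → back edge
First back edge: CS470 → CS210.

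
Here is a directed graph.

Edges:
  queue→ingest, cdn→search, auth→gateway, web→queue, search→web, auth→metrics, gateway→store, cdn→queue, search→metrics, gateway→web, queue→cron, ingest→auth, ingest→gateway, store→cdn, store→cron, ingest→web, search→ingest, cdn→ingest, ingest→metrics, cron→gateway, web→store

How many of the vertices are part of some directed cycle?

A vertex is on a directed cycle iff it belongs to a strongly connected component of size ≥ 2 (or has a self-loop).
The vertices on cycles are {cdn, web, auth, cron, queue, store, ingest, search, gateway} — 9 in total.

9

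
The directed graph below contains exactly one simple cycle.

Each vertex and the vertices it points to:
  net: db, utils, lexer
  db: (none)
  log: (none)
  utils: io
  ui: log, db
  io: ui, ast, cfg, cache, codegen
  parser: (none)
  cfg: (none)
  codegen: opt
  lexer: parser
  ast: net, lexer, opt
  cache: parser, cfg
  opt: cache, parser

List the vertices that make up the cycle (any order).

io, ast, net, utils

DFS with gray/black marking from io:
io gray
  ui gray
    log gray
    log black
    db gray
    db black
  ui black
  ast gray
    net gray
      net→db: db black — skip
      utils gray
        utils→io: io is gray → back edge
Back edge closes the cycle io → ast → net → utils → io; its vertices are {io, ast, net, utils}.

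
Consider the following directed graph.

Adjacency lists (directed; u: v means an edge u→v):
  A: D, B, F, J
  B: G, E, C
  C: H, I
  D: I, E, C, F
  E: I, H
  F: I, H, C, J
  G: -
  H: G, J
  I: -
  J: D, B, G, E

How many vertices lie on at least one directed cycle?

7

A vertex is on a directed cycle iff it belongs to a strongly connected component of size ≥ 2 (or has a self-loop).
The vertices on cycles are {B, C, D, E, F, H, J} — 7 in total.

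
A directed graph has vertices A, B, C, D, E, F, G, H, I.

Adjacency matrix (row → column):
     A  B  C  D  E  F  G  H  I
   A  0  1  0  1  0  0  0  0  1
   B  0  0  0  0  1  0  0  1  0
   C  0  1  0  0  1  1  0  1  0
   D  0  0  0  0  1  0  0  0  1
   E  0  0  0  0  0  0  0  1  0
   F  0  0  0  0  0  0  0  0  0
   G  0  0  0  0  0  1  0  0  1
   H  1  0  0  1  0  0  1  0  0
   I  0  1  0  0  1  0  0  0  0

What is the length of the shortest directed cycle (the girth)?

3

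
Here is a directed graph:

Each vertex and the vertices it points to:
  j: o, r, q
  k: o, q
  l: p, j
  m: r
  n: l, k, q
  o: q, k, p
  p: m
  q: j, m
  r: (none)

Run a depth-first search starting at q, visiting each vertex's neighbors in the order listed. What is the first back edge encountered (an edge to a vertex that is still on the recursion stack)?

DFS from q (visiting each vertex's neighbors in the order listed); mark gray on enter, black on exit:
q gray
  j gray
    o gray
      o→q: q is gray → back edge
First back edge: o → q.

o->q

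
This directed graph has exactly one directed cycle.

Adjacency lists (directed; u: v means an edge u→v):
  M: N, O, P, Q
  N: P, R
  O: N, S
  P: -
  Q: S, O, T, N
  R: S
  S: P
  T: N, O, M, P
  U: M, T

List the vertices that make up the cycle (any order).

M, Q, T

DFS with gray/black marking from T:
T gray
  N gray
    P gray
    P black
    R gray
      S gray
        S→P: P black — skip
      S black
    R black
  N black
  O gray
    O→N: N black — skip
    O→S: S black — skip
  O black
  M gray
    M→N: N black — skip
    M→O: O black — skip
    M→P: P black — skip
    Q gray
      Q→S: S black — skip
      Q→O: O black — skip
      Q→T: T is gray → back edge
Back edge closes the cycle T → M → Q → T; its vertices are {M, Q, T}.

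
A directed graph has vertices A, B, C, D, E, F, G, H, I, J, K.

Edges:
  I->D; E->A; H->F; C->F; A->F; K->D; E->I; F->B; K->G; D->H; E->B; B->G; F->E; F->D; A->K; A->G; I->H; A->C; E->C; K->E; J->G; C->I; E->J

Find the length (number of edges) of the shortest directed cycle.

For each vertex v, BFS finds the shortest path from v back to v.
The shortest such closed walk is F → E → A → F, length 3.

3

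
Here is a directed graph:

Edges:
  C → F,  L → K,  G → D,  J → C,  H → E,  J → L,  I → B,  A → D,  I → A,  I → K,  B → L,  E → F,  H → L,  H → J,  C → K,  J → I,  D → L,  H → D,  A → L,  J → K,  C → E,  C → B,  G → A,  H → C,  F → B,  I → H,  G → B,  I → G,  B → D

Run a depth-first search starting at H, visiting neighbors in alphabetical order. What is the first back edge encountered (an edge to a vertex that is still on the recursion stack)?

I->H

DFS from H (visiting neighbors in alphabetical order); mark gray on enter, black on exit:
H gray
  C gray
    B gray
      D gray
        L gray
          K gray
          K black
        L black
      D black
      B→L: L black — skip
    B black
    E gray
      F gray
        F→B: B black — skip
      F black
    E black
    C→F: F black — skip
    C→K: K black — skip
  C black
  H→D: D black — skip
  H→E: E black — skip
  J gray
    J→C: C black — skip
    I gray
      A gray
        A→D: D black — skip
        A→L: L black — skip
      A black
      I→B: B black — skip
      G gray
        G→A: A black — skip
        G→B: B black — skip
        G→D: D black — skip
      G black
      I→H: H is gray → back edge
First back edge: I → H.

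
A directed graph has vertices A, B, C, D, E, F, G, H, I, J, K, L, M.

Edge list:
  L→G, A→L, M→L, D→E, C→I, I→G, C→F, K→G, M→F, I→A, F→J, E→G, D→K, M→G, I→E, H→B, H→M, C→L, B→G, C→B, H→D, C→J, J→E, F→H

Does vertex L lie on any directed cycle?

L lies on a cycle iff there is a path from L back to itself.
Exploring from L, it never reaches itself; equivalently, its strongly connected component is a singleton.

No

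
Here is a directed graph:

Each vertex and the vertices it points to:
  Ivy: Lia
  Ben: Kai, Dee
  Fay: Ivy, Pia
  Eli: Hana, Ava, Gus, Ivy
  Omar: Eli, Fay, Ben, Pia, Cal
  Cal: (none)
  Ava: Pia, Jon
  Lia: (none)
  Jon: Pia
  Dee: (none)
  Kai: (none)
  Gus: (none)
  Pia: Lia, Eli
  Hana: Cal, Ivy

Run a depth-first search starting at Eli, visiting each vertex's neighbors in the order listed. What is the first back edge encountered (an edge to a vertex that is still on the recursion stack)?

Pia→Eli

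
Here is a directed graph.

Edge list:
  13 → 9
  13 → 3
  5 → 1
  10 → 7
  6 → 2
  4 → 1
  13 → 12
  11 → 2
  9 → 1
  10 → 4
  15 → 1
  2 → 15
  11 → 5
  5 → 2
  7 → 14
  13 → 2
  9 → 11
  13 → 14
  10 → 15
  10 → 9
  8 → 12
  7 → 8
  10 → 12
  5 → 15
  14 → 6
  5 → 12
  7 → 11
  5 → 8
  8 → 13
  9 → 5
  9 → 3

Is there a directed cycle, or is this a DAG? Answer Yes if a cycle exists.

DFS with white/gray/black marking, starting from 3:
3 gray
3 black
2 gray
  15 gray
    1 gray
    1 black
  15 black
2 black
12 gray
12 black
13 gray
  13→12: 12 black — skip
  14 gray
    6 gray
      6→2: 2 black — skip
    6 black
  14 black
  9 gray
    9→3: 3 black — skip
    5 gray
      5→1: 1 black — skip
      5→12: 12 black — skip
      5→2: 2 black — skip
      8 gray
        8→12: 12 black — skip
        8→13: 13 is gray → back edge
Back edge found, so a cycle exists: 13 → 9 → 5 → 8 → 13.

Yes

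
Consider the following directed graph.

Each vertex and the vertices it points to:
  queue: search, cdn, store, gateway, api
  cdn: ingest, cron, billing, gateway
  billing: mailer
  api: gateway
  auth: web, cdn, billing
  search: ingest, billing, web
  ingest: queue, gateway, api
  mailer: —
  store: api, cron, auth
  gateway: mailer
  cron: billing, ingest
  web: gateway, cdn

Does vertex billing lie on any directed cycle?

No

billing lies on a cycle iff there is a path from billing back to itself.
Exploring from billing, it never reaches itself; equivalently, its strongly connected component is a singleton.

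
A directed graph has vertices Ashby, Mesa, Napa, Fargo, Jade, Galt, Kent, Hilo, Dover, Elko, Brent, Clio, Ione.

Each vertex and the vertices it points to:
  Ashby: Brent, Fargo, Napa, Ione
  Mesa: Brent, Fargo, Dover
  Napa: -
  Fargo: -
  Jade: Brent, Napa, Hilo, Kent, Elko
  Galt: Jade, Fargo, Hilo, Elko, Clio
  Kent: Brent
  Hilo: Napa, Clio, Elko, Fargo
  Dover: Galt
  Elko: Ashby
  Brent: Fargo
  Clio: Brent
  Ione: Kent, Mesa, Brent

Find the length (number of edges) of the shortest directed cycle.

6

For each vertex v, BFS finds the shortest path from v back to v.
The shortest such closed walk is Dover → Galt → Elko → Ashby → Ione → Mesa → Dover, length 6.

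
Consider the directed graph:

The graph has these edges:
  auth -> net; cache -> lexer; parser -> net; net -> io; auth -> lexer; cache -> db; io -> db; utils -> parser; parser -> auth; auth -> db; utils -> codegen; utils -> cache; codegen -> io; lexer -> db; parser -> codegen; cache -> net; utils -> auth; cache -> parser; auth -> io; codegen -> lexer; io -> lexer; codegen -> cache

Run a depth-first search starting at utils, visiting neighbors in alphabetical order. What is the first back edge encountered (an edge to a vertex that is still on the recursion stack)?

DFS from utils (visiting neighbors in alphabetical order); mark gray on enter, black on exit:
utils gray
  auth gray
    db gray
    db black
    io gray
      io→db: db black — skip
      lexer gray
        lexer→db: db black — skip
      lexer black
    io black
    auth→lexer: lexer black — skip
    net gray
      net→io: io black — skip
    net black
  auth black
  cache gray
    cache→db: db black — skip
    cache→lexer: lexer black — skip
    cache→net: net black — skip
    parser gray
      parser→auth: auth black — skip
      codegen gray
        codegen→cache: cache is gray → back edge
First back edge: codegen → cache.

codegen->cache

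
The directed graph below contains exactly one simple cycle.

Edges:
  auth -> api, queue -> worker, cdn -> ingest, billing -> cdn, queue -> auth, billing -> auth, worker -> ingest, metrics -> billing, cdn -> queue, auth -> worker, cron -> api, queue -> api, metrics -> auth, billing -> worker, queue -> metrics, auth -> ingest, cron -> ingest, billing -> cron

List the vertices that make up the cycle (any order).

cdn, queue, billing, metrics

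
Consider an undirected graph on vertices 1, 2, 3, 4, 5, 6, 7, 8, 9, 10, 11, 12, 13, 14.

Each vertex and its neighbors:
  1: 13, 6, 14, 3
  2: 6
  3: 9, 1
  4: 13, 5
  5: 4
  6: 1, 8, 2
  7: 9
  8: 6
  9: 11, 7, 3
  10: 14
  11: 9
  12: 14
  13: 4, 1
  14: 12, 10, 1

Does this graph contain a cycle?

No

DFS, tracking each vertex's parent; an edge to a visited non-parent vertex closes a cycle.
Start from 14:
visit 14 (parent –)
  visit 12 (parent 14)
    12–14: parent, skip
  visit 10 (parent 14)
    10–14: parent, skip
  visit 1 (parent 14)
    visit 13 (parent 1)
      visit 4 (parent 13)
        4–13: parent, skip
        visit 5 (parent 4)
          5–4: parent, skip
      13–1: parent, skip
    visit 6 (parent 1)
      6–1: parent, skip
      visit 8 (parent 6)
        8–6: parent, skip
      visit 2 (parent 6)
        2–6: parent, skip
    1–14: parent, skip
    visit 3 (parent 1)
      visit 9 (parent 3)
        visit 11 (parent 9)
          11–9: parent, skip
        visit 7 (parent 9)
          7–9: parent, skip
        9–3: parent, skip
      3–1: parent, skip
No non-parent visited neighbor found — the graph is a forest.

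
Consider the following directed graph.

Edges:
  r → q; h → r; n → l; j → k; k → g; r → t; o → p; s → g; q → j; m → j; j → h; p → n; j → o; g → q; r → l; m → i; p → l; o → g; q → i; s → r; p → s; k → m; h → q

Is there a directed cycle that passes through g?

g is on a cycle iff g can reach itself via ≥1 edge.
g → q → j → o → g — yes.

Yes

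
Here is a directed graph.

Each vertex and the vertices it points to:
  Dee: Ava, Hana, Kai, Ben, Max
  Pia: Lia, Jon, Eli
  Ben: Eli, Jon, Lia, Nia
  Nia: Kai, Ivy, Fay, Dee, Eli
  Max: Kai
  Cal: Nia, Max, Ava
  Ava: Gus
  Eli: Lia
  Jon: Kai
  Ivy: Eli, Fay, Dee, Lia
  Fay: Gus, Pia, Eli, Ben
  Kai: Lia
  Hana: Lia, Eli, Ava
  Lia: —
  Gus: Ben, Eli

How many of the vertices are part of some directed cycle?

A vertex is on a directed cycle iff it belongs to a strongly connected component of size ≥ 2 (or has a self-loop).
The vertices on cycles are {Ava, Ben, Dee, Fay, Gus, Ivy, Nia, Hana} — 8 in total.

8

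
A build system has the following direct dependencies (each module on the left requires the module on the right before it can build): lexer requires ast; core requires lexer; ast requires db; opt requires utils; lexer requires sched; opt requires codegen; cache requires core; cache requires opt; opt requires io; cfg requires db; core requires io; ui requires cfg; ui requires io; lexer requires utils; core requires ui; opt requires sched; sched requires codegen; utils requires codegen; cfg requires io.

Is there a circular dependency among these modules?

No

DFS with white/gray/black marking, starting from cache:
cache gray
  core gray
    ui gray
      cfg gray
        io gray
        io black
        db gray
        db black
      cfg black
      ui→io: io black — skip
    ui black
    lexer gray
      ast gray
        ast→db: db black — skip
      ast black
      utils gray
        codegen gray
        codegen black
      utils black
      sched gray
        sched→codegen: codegen black — skip
      sched black
    lexer black
    core→io: io black — skip
  core black
  opt gray
    opt→io: io black — skip
    opt→utils: utils black — skip
    opt→sched: sched black — skip
    opt→codegen: codegen black — skip
  opt black
cache black
Every edge goes to a white or black vertex — no back edge, so the graph is acyclic.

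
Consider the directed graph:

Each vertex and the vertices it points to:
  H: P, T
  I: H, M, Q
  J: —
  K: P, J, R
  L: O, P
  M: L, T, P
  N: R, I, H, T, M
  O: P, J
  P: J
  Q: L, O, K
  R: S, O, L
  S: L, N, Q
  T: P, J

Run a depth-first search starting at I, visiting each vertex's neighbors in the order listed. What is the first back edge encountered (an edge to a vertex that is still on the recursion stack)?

N->R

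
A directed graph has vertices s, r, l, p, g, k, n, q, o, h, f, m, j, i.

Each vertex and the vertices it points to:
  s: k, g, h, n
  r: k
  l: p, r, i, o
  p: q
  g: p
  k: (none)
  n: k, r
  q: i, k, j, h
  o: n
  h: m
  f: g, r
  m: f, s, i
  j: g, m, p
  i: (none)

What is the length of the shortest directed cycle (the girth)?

For each vertex v, BFS finds the shortest path from v back to v.
The shortest such closed walk is p → q → j → p, length 3.

3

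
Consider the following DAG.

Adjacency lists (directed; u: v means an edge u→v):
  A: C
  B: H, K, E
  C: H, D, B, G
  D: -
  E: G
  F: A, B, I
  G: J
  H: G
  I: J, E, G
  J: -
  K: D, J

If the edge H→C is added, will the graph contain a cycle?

Yes

Adding H→C creates a cycle iff C can already reach H.
Path from C: C → H.
So C → … → H → C is a cycle.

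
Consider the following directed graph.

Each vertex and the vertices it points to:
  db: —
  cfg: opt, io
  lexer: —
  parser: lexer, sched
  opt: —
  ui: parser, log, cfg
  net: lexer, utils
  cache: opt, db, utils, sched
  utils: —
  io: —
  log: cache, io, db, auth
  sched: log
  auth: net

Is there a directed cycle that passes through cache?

Yes

cache is on a cycle iff cache can reach itself via ≥1 edge.
cache → sched → log → cache — yes.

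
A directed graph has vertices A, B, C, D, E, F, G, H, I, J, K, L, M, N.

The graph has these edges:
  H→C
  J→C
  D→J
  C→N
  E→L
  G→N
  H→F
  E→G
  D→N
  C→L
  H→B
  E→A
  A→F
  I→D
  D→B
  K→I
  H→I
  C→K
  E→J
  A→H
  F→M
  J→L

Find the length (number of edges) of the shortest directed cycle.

For each vertex v, BFS finds the shortest path from v back to v.
The shortest such closed walk is C → K → I → D → J → C, length 5.

5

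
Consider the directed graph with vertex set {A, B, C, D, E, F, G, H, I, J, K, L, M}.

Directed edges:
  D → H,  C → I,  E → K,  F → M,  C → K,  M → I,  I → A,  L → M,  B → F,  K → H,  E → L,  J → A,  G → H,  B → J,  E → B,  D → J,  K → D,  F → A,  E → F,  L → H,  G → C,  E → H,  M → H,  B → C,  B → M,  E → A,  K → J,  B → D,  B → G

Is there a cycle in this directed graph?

No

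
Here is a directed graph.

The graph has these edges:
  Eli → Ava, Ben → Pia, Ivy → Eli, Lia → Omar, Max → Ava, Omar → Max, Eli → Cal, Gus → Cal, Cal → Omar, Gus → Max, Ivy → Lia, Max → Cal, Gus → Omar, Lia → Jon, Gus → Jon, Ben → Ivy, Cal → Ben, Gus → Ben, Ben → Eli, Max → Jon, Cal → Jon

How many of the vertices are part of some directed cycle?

7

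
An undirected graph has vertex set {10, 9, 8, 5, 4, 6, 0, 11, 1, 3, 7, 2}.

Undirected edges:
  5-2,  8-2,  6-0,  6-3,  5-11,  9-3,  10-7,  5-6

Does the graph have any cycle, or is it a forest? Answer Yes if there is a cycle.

No

DFS, tracking each vertex's parent; an edge to a visited non-parent vertex closes a cycle.
Start from 3:
visit 3 (parent –)
  visit 9 (parent 3)
    9–3: parent, skip
  visit 6 (parent 3)
    visit 0 (parent 6)
      0–6: parent, skip
    6–3: parent, skip
    visit 5 (parent 6)
      visit 2 (parent 5)
        2–5: parent, skip
        visit 8 (parent 2)
          8–2: parent, skip
      visit 11 (parent 5)
        11–5: parent, skip
      5–6: parent, skip
visit 10 (parent –)
  visit 7 (parent 10)
    7–10: parent, skip
visit 4 (parent –)
visit 1 (parent –)
No non-parent visited neighbor found — the graph is a forest.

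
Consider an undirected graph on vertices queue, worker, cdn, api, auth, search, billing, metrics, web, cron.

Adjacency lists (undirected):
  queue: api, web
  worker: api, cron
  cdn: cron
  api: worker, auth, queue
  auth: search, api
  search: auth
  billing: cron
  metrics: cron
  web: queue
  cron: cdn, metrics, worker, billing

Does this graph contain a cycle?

No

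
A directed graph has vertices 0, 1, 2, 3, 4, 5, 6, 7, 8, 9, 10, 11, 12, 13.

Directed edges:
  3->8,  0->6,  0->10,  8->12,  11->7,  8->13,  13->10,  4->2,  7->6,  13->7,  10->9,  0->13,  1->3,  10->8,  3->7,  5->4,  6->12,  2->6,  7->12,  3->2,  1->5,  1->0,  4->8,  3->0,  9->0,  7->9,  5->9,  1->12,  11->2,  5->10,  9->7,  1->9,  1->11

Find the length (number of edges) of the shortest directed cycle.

For each vertex v, BFS finds the shortest path from v back to v.
The shortest such closed walk is 9 → 7 → 9, length 2.

2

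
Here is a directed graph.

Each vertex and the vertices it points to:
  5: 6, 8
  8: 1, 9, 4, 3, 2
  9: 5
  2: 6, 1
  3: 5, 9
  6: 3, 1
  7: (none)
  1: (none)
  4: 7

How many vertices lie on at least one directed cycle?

A vertex is on a directed cycle iff it belongs to a strongly connected component of size ≥ 2 (or has a self-loop).
The vertices on cycles are {2, 3, 5, 6, 8, 9} — 6 in total.

6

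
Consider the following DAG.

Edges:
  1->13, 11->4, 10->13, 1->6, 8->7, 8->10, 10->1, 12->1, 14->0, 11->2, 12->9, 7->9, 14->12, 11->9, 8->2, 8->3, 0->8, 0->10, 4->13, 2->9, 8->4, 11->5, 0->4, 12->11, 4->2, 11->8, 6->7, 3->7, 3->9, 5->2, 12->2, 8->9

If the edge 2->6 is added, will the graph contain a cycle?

Adding 2→6 creates a cycle iff 6 can already reach 2.
Explore from 6: no path reaches 2. The graph stays acyclic.

No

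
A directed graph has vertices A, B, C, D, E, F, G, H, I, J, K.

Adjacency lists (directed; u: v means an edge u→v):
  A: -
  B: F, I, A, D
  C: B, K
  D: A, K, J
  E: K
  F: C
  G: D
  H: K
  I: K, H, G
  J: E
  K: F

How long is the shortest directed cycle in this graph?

3

For each vertex v, BFS finds the shortest path from v back to v.
The shortest such closed walk is B → F → C → B, length 3.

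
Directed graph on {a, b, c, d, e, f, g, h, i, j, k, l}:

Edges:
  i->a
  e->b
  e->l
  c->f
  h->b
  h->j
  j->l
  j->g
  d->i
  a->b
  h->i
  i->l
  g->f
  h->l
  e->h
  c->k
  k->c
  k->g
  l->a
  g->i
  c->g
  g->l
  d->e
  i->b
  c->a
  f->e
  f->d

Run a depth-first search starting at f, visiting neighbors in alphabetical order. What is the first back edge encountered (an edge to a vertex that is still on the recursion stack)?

g→f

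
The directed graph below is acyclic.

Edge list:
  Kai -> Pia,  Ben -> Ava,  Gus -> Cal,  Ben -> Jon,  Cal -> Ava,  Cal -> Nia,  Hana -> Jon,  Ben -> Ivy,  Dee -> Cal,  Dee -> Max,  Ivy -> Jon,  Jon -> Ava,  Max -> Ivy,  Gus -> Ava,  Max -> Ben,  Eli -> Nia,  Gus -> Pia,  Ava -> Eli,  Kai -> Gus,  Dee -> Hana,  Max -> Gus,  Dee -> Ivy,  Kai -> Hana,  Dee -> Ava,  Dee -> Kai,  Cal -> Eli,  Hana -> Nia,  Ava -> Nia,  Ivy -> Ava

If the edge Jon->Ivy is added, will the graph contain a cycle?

Yes

Adding Jon→Ivy creates a cycle iff Ivy can already reach Jon.
Path from Ivy: Ivy → Jon.
So Ivy → … → Jon → Ivy is a cycle.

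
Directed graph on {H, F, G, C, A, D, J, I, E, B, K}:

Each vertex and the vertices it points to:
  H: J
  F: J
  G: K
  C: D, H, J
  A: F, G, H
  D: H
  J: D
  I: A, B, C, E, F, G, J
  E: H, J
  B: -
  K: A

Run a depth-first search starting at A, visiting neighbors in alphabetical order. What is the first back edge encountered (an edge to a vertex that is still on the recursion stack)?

H→J

DFS from A (visiting neighbors in alphabetical order); mark gray on enter, black on exit:
A gray
  F gray
    J gray
      D gray
        H gray
          H→J: J is gray → back edge
First back edge: H → J.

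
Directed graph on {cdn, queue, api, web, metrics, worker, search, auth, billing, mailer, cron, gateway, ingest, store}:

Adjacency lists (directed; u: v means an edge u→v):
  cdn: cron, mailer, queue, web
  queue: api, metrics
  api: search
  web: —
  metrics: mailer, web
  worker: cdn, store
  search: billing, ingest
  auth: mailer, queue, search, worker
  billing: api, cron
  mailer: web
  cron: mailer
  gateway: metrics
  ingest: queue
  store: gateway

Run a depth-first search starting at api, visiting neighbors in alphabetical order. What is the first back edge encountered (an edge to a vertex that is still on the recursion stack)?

billing->api

DFS from api (visiting neighbors in alphabetical order); mark gray on enter, black on exit:
api gray
  search gray
    billing gray
      billing→api: api is gray → back edge
First back edge: billing → api.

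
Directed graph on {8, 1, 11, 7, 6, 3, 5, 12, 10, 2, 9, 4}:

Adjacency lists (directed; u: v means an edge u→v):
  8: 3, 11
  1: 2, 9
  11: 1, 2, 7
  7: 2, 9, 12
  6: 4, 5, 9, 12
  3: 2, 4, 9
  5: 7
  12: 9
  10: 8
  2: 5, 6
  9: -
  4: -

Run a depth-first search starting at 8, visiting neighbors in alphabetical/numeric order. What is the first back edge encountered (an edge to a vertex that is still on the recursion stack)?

7→2

DFS from 8 (visiting neighbors in alphabetical/numeric order); mark gray on enter, black on exit:
8 gray
  3 gray
    2 gray
      5 gray
        7 gray
          7→2: 2 is gray → back edge
First back edge: 7 → 2.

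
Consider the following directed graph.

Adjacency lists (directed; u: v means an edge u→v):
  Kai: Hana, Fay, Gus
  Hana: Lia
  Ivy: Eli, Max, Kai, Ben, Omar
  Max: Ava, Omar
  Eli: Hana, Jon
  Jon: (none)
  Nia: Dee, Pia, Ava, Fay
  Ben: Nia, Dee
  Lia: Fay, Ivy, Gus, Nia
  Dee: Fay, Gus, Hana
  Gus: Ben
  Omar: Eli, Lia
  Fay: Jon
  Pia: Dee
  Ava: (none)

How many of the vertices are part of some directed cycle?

12

A vertex is on a directed cycle iff it belongs to a strongly connected component of size ≥ 2 (or has a self-loop).
The vertices on cycles are {Ben, Dee, Eli, Gus, Ivy, Kai, Lia, Max, Nia, Pia, Hana, Omar} — 12 in total.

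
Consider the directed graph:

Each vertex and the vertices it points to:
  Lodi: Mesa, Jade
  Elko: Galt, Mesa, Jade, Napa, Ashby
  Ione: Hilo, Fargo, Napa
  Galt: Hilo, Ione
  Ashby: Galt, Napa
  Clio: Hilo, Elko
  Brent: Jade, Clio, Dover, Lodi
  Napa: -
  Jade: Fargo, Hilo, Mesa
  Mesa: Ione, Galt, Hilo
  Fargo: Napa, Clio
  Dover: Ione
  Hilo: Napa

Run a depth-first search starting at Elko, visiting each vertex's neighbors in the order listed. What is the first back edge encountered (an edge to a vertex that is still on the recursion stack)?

DFS from Elko (visiting each vertex's neighbors in the order listed); mark gray on enter, black on exit:
Elko gray
  Galt gray
    Hilo gray
      Napa gray
      Napa black
    Hilo black
    Ione gray
      Ione→Hilo: Hilo black — skip
      Fargo gray
        Fargo→Napa: Napa black — skip
        Clio gray
          Clio→Hilo: Hilo black — skip
          Clio→Elko: Elko is gray → back edge
First back edge: Clio → Elko.

Clio→Elko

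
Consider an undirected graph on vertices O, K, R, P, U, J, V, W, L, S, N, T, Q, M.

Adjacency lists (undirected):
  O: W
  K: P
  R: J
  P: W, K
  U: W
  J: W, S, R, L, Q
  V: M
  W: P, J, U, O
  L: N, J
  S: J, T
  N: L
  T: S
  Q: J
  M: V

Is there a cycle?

DFS, tracking each vertex's parent; an edge to a visited non-parent vertex closes a cycle.
Start from J:
visit J (parent –)
  visit W (parent J)
    visit P (parent W)
      P–W: parent, skip
      visit K (parent P)
        K–P: parent, skip
    W–J: parent, skip
    visit U (parent W)
      U–W: parent, skip
    visit O (parent W)
      O–W: parent, skip
  visit S (parent J)
    S–J: parent, skip
    visit T (parent S)
      T–S: parent, skip
  visit R (parent J)
    R–J: parent, skip
  visit L (parent J)
    visit N (parent L)
      N–L: parent, skip
    L–J: parent, skip
  visit Q (parent J)
    Q–J: parent, skip
visit V (parent –)
  visit M (parent V)
    M–V: parent, skip
No non-parent visited neighbor found — the graph is a forest.

No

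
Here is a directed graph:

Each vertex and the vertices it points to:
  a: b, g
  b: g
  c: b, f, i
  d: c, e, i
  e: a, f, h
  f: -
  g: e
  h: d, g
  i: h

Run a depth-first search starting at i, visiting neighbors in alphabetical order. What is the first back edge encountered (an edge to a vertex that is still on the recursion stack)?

DFS from i (visiting neighbors in alphabetical order); mark gray on enter, black on exit:
i gray
  h gray
    d gray
      c gray
        b gray
          g gray
            e gray
              a gray
                a→b: b is gray → back edge
First back edge: a → b.

a→b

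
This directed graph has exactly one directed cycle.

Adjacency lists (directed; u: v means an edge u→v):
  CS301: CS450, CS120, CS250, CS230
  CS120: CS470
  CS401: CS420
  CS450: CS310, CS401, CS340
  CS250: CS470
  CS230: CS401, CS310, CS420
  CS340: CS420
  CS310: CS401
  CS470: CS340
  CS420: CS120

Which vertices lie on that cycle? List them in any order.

DFS with gray/black marking from CS120:
CS120 gray
  CS470 gray
    CS340 gray
      CS420 gray
        CS420→CS120: CS120 is gray → back edge
Back edge closes the cycle CS120 → CS470 → CS340 → CS420 → CS120; its vertices are {CS120, CS340, CS420, CS470}.

CS120, CS340, CS420, CS470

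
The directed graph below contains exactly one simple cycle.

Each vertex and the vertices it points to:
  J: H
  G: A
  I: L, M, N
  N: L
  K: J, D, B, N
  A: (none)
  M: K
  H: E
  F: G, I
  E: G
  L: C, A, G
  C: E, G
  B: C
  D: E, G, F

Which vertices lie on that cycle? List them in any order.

D, F, I, K, M

DFS with gray/black marking from I:
I gray
  L gray
    C gray
      E gray
        G gray
          A gray
          A black
        G black
      E black
      C→G: G black — skip
    C black
    L→A: A black — skip
    L→G: G black — skip
  L black
  M gray
    K gray
      J gray
        H gray
          H→E: E black — skip
        H black
      J black
      D gray
        D→E: E black — skip
        D→G: G black — skip
        F gray
          F→G: G black — skip
          F→I: I is gray → back edge
Back edge closes the cycle I → M → K → D → F → I; its vertices are {D, F, I, K, M}.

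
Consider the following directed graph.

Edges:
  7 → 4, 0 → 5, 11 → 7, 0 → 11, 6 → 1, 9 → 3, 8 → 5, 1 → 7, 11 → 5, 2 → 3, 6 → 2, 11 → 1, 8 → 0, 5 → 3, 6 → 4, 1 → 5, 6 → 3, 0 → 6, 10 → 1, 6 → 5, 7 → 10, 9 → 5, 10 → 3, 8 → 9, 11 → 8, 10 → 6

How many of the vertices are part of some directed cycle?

A vertex is on a directed cycle iff it belongs to a strongly connected component of size ≥ 2 (or has a self-loop).
The vertices on cycles are {0, 1, 6, 7, 8, 10, 11} — 7 in total.

7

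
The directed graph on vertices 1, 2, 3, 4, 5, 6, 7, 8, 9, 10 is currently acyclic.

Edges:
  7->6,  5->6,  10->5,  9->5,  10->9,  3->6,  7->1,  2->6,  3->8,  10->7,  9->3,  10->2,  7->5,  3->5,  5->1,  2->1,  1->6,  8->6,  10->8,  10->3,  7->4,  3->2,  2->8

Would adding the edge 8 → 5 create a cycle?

No

Adding 8→5 creates a cycle iff 5 can already reach 8.
Explore from 5: no path reaches 8. The graph stays acyclic.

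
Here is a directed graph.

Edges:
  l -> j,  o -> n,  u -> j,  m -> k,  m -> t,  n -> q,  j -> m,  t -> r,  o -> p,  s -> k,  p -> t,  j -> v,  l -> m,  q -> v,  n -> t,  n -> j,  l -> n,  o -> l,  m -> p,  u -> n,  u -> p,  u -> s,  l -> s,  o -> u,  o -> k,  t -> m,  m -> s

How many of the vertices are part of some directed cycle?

A vertex is on a directed cycle iff it belongs to a strongly connected component of size ≥ 2 (or has a self-loop).
The vertices on cycles are {m, p, t} — 3 in total.

3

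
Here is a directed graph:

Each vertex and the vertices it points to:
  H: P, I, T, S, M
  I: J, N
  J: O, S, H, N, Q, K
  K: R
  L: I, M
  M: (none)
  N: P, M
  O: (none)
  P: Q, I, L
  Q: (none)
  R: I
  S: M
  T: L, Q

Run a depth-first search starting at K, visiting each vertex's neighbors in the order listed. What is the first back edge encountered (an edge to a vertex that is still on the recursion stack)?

P->I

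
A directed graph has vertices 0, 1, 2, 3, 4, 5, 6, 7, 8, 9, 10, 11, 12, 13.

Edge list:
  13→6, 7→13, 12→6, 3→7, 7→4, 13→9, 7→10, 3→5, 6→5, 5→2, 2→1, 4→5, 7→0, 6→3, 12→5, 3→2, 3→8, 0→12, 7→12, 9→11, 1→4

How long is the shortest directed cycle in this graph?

4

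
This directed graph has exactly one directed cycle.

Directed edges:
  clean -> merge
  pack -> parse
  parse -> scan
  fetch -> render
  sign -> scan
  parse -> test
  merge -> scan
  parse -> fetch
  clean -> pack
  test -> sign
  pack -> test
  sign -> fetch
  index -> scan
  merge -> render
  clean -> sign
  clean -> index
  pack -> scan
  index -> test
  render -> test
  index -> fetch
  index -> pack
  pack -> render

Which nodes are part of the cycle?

DFS with gray/black marking from sign:
sign gray
  scan gray
  scan black
  fetch gray
    render gray
      test gray
        test→sign: sign is gray → back edge
Back edge closes the cycle sign → fetch → render → test → sign; its vertices are {sign, test, fetch, render}.

sign, test, fetch, render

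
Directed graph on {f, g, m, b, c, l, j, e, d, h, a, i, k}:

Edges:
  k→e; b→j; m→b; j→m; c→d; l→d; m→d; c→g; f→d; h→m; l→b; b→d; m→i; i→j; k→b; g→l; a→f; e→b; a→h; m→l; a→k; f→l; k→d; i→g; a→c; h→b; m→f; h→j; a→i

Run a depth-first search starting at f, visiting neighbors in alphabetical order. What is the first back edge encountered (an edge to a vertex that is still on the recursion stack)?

m→b

DFS from f (visiting neighbors in alphabetical order); mark gray on enter, black on exit:
f gray
  d gray
  d black
  l gray
    b gray
      b→d: d black — skip
      j gray
        m gray
          m→b: b is gray → back edge
First back edge: m → b.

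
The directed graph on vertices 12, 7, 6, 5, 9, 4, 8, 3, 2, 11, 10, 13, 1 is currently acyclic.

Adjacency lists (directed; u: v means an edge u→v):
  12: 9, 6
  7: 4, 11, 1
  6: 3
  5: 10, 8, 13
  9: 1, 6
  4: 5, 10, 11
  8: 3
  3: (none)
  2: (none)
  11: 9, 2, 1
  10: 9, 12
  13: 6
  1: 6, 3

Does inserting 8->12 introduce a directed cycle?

Adding 8→12 creates a cycle iff 12 can already reach 8.
Explore from 12: no path reaches 8. The graph stays acyclic.

No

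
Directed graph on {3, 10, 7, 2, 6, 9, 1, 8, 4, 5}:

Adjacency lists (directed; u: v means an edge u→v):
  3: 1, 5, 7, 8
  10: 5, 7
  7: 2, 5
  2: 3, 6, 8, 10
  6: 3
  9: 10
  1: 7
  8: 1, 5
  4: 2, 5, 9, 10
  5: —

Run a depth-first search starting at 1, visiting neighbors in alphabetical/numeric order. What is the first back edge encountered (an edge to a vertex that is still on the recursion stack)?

3->1

DFS from 1 (visiting neighbors in alphabetical/numeric order); mark gray on enter, black on exit:
1 gray
  7 gray
    2 gray
      3 gray
        3→1: 1 is gray → back edge
First back edge: 3 → 1.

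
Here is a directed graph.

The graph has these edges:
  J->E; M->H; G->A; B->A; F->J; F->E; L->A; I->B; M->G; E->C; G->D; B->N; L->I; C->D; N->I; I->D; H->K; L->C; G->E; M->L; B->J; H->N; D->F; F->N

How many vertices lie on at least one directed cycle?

A vertex is on a directed cycle iff it belongs to a strongly connected component of size ≥ 2 (or has a self-loop).
The vertices on cycles are {B, C, D, E, F, I, J, N} — 8 in total.

8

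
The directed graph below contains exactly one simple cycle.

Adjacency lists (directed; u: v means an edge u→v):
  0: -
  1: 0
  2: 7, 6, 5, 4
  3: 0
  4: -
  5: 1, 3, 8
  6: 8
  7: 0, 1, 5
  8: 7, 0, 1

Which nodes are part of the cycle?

5, 7, 8

DFS with gray/black marking from 5:
5 gray
  1 gray
    0 gray
    0 black
  1 black
  3 gray
    3→0: 0 black — skip
  3 black
  8 gray
    7 gray
      7→0: 0 black — skip
      7→1: 1 black — skip
      7→5: 5 is gray → back edge
Back edge closes the cycle 5 → 8 → 7 → 5; its vertices are {5, 7, 8}.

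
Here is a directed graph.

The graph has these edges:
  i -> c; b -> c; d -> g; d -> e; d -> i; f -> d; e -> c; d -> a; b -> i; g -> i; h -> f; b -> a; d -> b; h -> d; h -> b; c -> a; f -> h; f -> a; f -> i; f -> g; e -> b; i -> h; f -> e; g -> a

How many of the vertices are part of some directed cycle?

7

A vertex is on a directed cycle iff it belongs to a strongly connected component of size ≥ 2 (or has a self-loop).
The vertices on cycles are {b, d, e, f, g, h, i} — 7 in total.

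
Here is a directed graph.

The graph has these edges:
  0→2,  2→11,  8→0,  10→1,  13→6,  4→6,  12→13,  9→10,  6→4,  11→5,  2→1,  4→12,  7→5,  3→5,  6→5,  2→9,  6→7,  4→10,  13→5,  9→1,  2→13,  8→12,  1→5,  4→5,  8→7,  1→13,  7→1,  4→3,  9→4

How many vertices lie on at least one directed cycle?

A vertex is on a directed cycle iff it belongs to a strongly connected component of size ≥ 2 (or has a self-loop).
The vertices on cycles are {1, 4, 6, 7, 10, 12, 13} — 7 in total.

7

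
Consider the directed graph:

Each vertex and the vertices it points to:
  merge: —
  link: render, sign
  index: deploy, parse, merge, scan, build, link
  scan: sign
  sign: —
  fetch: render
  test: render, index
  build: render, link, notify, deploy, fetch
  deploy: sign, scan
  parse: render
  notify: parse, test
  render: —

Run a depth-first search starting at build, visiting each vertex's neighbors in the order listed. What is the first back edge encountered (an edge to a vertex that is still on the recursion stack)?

DFS from build (visiting each vertex's neighbors in the order listed); mark gray on enter, black on exit:
build gray
  render gray
  render black
  link gray
    link→render: render black — skip
    sign gray
    sign black
  link black
  notify gray
    parse gray
      parse→render: render black — skip
    parse black
    test gray
      test→render: render black — skip
      index gray
        deploy gray
          deploy→sign: sign black — skip
          scan gray
            scan→sign: sign black — skip
          scan black
        deploy black
        index→parse: parse black — skip
        merge gray
        merge black
        index→scan: scan black — skip
        index→build: build is gray → back edge
First back edge: index → build.

index→build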